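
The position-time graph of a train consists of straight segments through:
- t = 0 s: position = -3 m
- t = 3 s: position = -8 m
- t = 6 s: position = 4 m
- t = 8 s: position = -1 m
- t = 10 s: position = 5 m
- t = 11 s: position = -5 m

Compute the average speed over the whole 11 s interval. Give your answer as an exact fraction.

38/11 m/s

Average speed = (total path length)/(elapsed time); on a piecewise-linear x-t graph the path length is Σ|Δx|.
0–3 s: |Δx| = |-8 − -3| = 5 m
3–6 s: |Δx| = |4 − -8| = 12 m
6–8 s: |Δx| = |-1 − 4| = 5 m
8–10 s: |Δx| = |5 − -1| = 6 m
10–11 s: |Δx| = |-5 − 5| = 10 m
Total path = 38 m; average speed = 38/11 = 38/11 m/s.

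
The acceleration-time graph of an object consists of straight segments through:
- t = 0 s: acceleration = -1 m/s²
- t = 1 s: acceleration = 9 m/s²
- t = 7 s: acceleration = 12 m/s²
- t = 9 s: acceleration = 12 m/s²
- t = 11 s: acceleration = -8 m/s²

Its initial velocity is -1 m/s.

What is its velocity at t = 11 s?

Δv equals the area under the a-t graph; then v = v₀ + Δv.
0–1 s: ½(-1 + 9)(1) = 4 m/s
1–7 s: ½(9 + 12)(6) = 63 m/s
7–9 s: 12 × 2 = 24 m/s
9–11 s: ½(12 + -8)(2) = 4 m/s
Δv = 95 m/s, so v(11) = -1 + (95) = 94 m/s.

94 m/s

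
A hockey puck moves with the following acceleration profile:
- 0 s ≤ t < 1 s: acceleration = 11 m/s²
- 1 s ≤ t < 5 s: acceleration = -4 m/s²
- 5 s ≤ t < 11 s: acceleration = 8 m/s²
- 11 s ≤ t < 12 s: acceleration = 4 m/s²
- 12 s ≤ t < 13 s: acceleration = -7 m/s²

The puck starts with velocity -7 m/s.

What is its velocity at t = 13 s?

33 m/s

Δv equals the area under the a-t graph; then v = v₀ + Δv.
0–1 s: 11 × 1 = 11 m/s
1–5 s: -4 × 4 = -16 m/s
5–11 s: 8 × 6 = 48 m/s
11–12 s: 4 × 1 = 4 m/s
12–13 s: -7 × 1 = -7 m/s
Δv = 40 m/s, so v(13) = -7 + (40) = 33 m/s.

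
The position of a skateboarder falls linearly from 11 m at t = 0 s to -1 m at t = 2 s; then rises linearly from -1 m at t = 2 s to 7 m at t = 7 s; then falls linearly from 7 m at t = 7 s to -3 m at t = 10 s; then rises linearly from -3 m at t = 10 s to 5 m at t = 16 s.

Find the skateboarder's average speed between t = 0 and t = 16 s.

Average speed = (total path length)/(elapsed time); on a piecewise-linear x-t graph the path length is Σ|Δx|.
0–2 s: |Δx| = |-1 − 11| = 12 m
2–7 s: |Δx| = |7 − -1| = 8 m
7–10 s: |Δx| = |-3 − 7| = 10 m
10–16 s: |Δx| = |5 − -3| = 8 m
Total path = 38 m; average speed = 38/16 = 2.375 m/s.

2.375 m/s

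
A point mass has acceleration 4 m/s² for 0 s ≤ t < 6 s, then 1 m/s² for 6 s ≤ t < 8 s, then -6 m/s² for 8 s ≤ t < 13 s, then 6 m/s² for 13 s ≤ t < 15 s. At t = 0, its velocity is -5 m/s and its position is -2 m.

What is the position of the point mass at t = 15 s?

On each constant-a segment, Δv = aΔt and Δx = v₀Δt + ½aΔt²; chain segment to segment.
0–6 s: v starts -5 m/s; Δx = -5·6 + ½·4·6² = 42 m; v ends 19 m/s.
6–8 s: v starts 19 m/s; Δx = 19·2 + ½·1·2² = 40 m; v ends 21 m/s.
8–13 s: v starts 21 m/s; Δx = 21·5 + ½·-6·5² = 30 m; v ends -9 m/s.
13–15 s: v starts -9 m/s; Δx = -9·2 + ½·6·2² = -6 m; v ends 3 m/s.
x(15) = -2 + Σ Δx = 104 m.

104 m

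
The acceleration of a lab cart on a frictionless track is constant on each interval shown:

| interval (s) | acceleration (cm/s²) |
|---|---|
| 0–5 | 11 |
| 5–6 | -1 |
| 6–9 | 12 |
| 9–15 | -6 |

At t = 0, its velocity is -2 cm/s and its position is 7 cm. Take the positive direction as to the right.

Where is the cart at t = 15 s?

On each constant-a segment, Δv = aΔt and Δx = v₀Δt + ½aΔt²; chain segment to segment.
0–5 s: v starts -2 cm/s; Δx = -2·5 + ½·11·5² = 127.5 cm; v ends 53 cm/s.
5–6 s: v starts 53 cm/s; Δx = 53·1 + ½·-1·1² = 52.5 cm; v ends 52 cm/s.
6–9 s: v starts 52 cm/s; Δx = 52·3 + ½·12·3² = 210 cm; v ends 88 cm/s.
9–15 s: v starts 88 cm/s; Δx = 88·6 + ½·-6·6² = 420 cm; v ends 52 cm/s.
x(15) = 7 + Σ Δx = 817 cm.

817 cm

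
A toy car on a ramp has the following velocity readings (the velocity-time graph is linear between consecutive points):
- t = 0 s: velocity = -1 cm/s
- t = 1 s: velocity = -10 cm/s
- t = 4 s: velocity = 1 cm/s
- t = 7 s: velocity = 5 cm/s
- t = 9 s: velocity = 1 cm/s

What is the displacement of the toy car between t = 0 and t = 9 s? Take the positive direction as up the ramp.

Displacement is the signed area under the v-t curve.
0–1 s: ½(-1 + -10)(1) = -5.5 cm
1–4 s: ½(-10 + 1)(3) = -13.5 cm
4–7 s: ½(1 + 5)(3) = 9 cm
7–9 s: ½(5 + 1)(2) = 6 cm
Net displacement = -4 cm

-4 cm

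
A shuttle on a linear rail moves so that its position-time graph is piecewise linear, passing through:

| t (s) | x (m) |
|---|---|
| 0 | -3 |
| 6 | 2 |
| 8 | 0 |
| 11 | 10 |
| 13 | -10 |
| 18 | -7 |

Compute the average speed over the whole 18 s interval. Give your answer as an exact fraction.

Average speed = (total path length)/(elapsed time); on a piecewise-linear x-t graph the path length is Σ|Δx|.
0–6 s: |Δx| = |2 − -3| = 5 m
6–8 s: |Δx| = |0 − 2| = 2 m
8–11 s: |Δx| = |10 − 0| = 10 m
11–13 s: |Δx| = |-10 − 10| = 20 m
13–18 s: |Δx| = |-7 − -10| = 3 m
Total path = 40 m; average speed = 40/18 = 20/9 m/s.

20/9 m/s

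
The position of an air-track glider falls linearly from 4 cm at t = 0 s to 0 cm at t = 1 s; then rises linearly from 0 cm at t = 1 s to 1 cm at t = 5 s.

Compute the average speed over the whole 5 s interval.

1 cm/s

Average speed = (total path length)/(elapsed time); on a piecewise-linear x-t graph the path length is Σ|Δx|.
0–1 s: |Δx| = |0 − 4| = 4 cm
1–5 s: |Δx| = |1 − 0| = 1 cm
Total path = 5 cm; average speed = 5/5 = 1 cm/s.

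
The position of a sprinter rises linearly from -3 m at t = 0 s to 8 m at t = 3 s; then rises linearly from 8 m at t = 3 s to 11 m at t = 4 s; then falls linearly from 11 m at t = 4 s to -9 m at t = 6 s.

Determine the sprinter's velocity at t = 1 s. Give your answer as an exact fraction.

Velocity is the slope of the x-t graph on 0–3 s: (8 − -3)/(3 − 0) = 11/3 m/s.

11/3 m/s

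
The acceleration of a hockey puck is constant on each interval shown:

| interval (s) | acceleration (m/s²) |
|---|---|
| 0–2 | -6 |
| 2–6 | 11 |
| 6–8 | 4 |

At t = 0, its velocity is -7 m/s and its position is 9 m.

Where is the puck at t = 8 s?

53 m

On each constant-a segment, Δv = aΔt and Δx = v₀Δt + ½aΔt²; chain segment to segment.
0–2 s: v starts -7 m/s; Δx = -7·2 + ½·-6·2² = -26 m; v ends -19 m/s.
2–6 s: v starts -19 m/s; Δx = -19·4 + ½·11·4² = 12 m; v ends 25 m/s.
6–8 s: v starts 25 m/s; Δx = 25·2 + ½·4·2² = 58 m; v ends 33 m/s.
x(8) = 9 + Σ Δx = 53 m.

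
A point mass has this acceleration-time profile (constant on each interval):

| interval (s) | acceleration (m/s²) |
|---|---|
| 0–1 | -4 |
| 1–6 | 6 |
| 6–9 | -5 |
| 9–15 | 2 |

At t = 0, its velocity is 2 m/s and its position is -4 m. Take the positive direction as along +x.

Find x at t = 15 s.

On each constant-a segment, Δv = aΔt and Δx = v₀Δt + ½aΔt²; chain segment to segment.
0–1 s: v starts 2 m/s; Δx = 2·1 + ½·-4·1² = 0 m; v ends -2 m/s.
1–6 s: v starts -2 m/s; Δx = -2·5 + ½·6·5² = 65 m; v ends 28 m/s.
6–9 s: v starts 28 m/s; Δx = 28·3 + ½·-5·3² = 61.5 m; v ends 13 m/s.
9–15 s: v starts 13 m/s; Δx = 13·6 + ½·2·6² = 114 m; v ends 25 m/s.
x(15) = -4 + Σ Δx = 236.5 m.

236.5 m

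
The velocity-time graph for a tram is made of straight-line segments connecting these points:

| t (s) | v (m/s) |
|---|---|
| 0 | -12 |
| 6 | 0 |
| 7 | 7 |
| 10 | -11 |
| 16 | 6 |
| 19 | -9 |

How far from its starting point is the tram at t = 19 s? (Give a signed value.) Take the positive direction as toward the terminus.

-58 m

Displacement is the signed area under the v-t curve.
0–6 s: ½(-12 + 0)(6) = -36 m
6–7 s: ½(0 + 7)(1) = 3.5 m
7–10 s: ½(7 + -11)(3) = -6 m
10–16 s: ½(-11 + 6)(6) = -15 m
16–19 s: ½(6 + -9)(3) = -4.5 m
Net displacement = -58 m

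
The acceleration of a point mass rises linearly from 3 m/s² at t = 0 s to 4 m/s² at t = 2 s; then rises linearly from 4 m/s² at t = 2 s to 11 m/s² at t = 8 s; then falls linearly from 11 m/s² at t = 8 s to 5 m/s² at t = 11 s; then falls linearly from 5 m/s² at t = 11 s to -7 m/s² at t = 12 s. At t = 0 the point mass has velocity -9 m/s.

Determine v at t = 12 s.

Δv equals the area under the a-t graph; then v = v₀ + Δv.
0–2 s: ½(3 + 4)(2) = 7 m/s
2–8 s: ½(4 + 11)(6) = 45 m/s
8–11 s: ½(11 + 5)(3) = 24 m/s
11–12 s: ½(5 + -7)(1) = -1 m/s
Δv = 75 m/s, so v(12) = -9 + (75) = 66 m/s.

66 m/s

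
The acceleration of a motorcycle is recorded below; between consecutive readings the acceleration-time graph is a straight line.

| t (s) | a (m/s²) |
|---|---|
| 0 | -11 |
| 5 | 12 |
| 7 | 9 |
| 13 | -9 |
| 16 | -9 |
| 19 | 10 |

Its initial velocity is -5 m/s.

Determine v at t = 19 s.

-7 m/s

Δv equals the area under the a-t graph; then v = v₀ + Δv.
0–5 s: ½(-11 + 12)(5) = 2.5 m/s
5–7 s: ½(12 + 9)(2) = 21 m/s
7–13 s: ½(9 + -9)(6) = 0 m/s
13–16 s: -9 × 3 = -27 m/s
16–19 s: ½(-9 + 10)(3) = 1.5 m/s
Δv = -2 m/s, so v(19) = -5 + (-2) = -7 m/s.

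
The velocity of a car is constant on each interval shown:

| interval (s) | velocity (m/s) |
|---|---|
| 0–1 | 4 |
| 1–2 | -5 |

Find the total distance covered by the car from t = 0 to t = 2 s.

9 m

Distance (not displacement) is the total path length: add the absolute areas under v-t.
0–1 s: |4| × 1 = 4 m
1–2 s: |-5| × 1 = 5 m
Total distance = 9 m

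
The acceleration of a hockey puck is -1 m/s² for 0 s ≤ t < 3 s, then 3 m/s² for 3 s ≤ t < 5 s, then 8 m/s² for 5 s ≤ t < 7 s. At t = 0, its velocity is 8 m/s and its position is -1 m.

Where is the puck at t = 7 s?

On each constant-a segment, Δv = aΔt and Δx = v₀Δt + ½aΔt²; chain segment to segment.
0–3 s: v starts 8 m/s; Δx = 8·3 + ½·-1·3² = 19.5 m; v ends 5 m/s.
3–5 s: v starts 5 m/s; Δx = 5·2 + ½·3·2² = 16 m; v ends 11 m/s.
5–7 s: v starts 11 m/s; Δx = 11·2 + ½·8·2² = 38 m; v ends 27 m/s.
x(7) = -1 + Σ Δx = 72.5 m.

72.5 m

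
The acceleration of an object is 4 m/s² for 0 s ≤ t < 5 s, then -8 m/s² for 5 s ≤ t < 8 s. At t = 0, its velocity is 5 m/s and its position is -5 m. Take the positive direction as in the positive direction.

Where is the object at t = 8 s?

109 m

On each constant-a segment, Δv = aΔt and Δx = v₀Δt + ½aΔt²; chain segment to segment.
0–5 s: v starts 5 m/s; Δx = 5·5 + ½·4·5² = 75 m; v ends 25 m/s.
5–8 s: v starts 25 m/s; Δx = 25·3 + ½·-8·3² = 39 m; v ends 1 m/s.
x(8) = -5 + Σ Δx = 109 m.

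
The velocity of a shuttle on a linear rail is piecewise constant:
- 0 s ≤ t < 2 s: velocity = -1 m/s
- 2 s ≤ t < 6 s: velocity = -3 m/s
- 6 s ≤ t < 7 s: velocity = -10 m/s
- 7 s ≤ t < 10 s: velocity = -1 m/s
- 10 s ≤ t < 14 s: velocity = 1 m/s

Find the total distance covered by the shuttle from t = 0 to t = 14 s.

31 m

Total distance travelled is ∫|v| dt — sum the magnitudes of each area piece.
0–2 s: |-1| × 2 = 2 m
2–6 s: |-3| × 4 = 12 m
6–7 s: |-10| × 1 = 10 m
7–10 s: |-1| × 3 = 3 m
10–14 s: |1| × 4 = 4 m
Total distance = 31 m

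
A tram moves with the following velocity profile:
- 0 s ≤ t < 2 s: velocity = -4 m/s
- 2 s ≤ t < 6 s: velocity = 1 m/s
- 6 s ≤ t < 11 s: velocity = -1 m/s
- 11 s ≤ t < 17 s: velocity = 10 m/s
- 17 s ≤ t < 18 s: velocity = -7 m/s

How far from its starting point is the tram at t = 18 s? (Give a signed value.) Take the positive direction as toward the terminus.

Net displacement equals the area under the velocity-time graph (areas below the axis count negative).
0–2 s: -4 × 2 = -8 m
2–6 s: 1 × 4 = 4 m
6–11 s: -1 × 5 = -5 m
11–17 s: 10 × 6 = 60 m
17–18 s: -7 × 1 = -7 m
Net displacement = 44 m

44 m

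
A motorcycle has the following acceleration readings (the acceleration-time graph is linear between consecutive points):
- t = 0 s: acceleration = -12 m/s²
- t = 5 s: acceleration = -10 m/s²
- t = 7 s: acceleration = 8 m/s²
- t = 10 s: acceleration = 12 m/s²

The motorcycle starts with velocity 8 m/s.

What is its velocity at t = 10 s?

-19 m/s

Δv equals the area under the a-t graph; then v = v₀ + Δv.
0–5 s: ½(-12 + -10)(5) = -55 m/s
5–7 s: ½(-10 + 8)(2) = -2 m/s
7–10 s: ½(8 + 12)(3) = 30 m/s
Δv = -27 m/s, so v(10) = 8 + (-27) = -19 m/s.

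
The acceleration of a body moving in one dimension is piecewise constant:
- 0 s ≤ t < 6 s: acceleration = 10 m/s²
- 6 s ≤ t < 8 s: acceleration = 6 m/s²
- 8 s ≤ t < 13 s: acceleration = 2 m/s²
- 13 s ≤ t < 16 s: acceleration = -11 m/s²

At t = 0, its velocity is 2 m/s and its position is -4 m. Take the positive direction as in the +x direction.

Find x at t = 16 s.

921.5 m

On each constant-a segment, Δv = aΔt and Δx = v₀Δt + ½aΔt²; chain segment to segment.
0–6 s: v starts 2 m/s; Δx = 2·6 + ½·10·6² = 192 m; v ends 62 m/s.
6–8 s: v starts 62 m/s; Δx = 62·2 + ½·6·2² = 136 m; v ends 74 m/s.
8–13 s: v starts 74 m/s; Δx = 74·5 + ½·2·5² = 395 m; v ends 84 m/s.
13–16 s: v starts 84 m/s; Δx = 84·3 + ½·-11·3² = 202.5 m; v ends 51 m/s.
x(16) = -4 + Σ Δx = 921.5 m.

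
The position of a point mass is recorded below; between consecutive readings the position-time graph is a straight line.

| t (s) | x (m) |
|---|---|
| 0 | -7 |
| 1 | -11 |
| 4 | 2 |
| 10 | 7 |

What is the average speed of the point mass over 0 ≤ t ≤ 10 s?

Average speed = (total path length)/(elapsed time); on a piecewise-linear x-t graph the path length is Σ|Δx|.
0–1 s: |Δx| = |-11 − -7| = 4 m
1–4 s: |Δx| = |2 − -11| = 13 m
4–10 s: |Δx| = |7 − 2| = 5 m
Total path = 22 m; average speed = 22/10 = 2.2 m/s.

2.2 m/s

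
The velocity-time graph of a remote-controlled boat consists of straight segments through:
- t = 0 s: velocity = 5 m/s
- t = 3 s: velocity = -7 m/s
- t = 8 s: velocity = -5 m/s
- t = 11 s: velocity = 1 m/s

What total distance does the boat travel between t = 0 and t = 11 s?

45.75 m

Distance (not displacement) is the total path length: add the absolute areas under v-t.
0–3 s: v = 0 at t = 1.25 s; triangle areas 3.125 + 6.125 = 9.25 m
3–8 s: |½(-7 + -5)(5)| = 30 m
8–11 s: v = 0 at t = 10.5 s; triangle areas 6.25 + 0.25 = 6.5 m
Total distance = 45.75 m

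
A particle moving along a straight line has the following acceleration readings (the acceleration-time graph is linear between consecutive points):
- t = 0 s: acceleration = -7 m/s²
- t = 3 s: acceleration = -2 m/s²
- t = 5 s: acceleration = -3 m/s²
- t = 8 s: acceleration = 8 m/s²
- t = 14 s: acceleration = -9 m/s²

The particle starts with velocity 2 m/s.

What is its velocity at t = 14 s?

-12 m/s

Δv equals the area under the a-t graph; then v = v₀ + Δv.
0–3 s: ½(-7 + -2)(3) = -13.5 m/s
3–5 s: ½(-2 + -3)(2) = -5 m/s
5–8 s: ½(-3 + 8)(3) = 7.5 m/s
8–14 s: ½(8 + -9)(6) = -3 m/s
Δv = -14 m/s, so v(14) = 2 + (-14) = -12 m/s.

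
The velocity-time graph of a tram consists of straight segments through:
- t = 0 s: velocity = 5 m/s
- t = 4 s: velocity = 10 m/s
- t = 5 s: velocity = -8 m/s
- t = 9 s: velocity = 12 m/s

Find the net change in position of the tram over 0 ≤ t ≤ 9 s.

39 m

Net displacement equals the area under the velocity-time graph (areas below the axis count negative).
0–4 s: ½(5 + 10)(4) = 30 m
4–5 s: ½(10 + -8)(1) = 1 m
5–9 s: ½(-8 + 12)(4) = 8 m
Net displacement = 39 m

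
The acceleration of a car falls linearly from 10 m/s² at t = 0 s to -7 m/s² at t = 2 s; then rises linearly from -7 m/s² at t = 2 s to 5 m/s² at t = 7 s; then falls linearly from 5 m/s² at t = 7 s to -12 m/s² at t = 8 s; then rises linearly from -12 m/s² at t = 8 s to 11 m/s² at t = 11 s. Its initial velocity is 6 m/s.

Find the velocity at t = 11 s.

-1 m/s

Δv equals the area under the a-t graph; then v = v₀ + Δv.
0–2 s: ½(10 + -7)(2) = 3 m/s
2–7 s: ½(-7 + 5)(5) = -5 m/s
7–8 s: ½(5 + -12)(1) = -3.5 m/s
8–11 s: ½(-12 + 11)(3) = -1.5 m/s
Δv = -7 m/s, so v(11) = 6 + (-7) = -1 m/s.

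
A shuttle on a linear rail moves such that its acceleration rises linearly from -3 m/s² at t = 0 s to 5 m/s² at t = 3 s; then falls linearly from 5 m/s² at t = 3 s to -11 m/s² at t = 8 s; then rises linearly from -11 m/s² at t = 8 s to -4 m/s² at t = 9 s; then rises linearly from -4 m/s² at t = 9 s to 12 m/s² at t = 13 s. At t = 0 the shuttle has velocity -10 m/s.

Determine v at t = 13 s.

-13.5 m/s

Δv equals the area under the a-t graph; then v = v₀ + Δv.
0–3 s: ½(-3 + 5)(3) = 3 m/s
3–8 s: ½(5 + -11)(5) = -15 m/s
8–9 s: ½(-11 + -4)(1) = -7.5 m/s
9–13 s: ½(-4 + 12)(4) = 16 m/s
Δv = -3.5 m/s, so v(13) = -10 + (-3.5) = -13.5 m/s.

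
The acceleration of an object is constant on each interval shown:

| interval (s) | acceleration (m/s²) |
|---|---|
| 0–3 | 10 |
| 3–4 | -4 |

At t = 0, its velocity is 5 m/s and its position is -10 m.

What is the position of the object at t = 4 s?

On each constant-a segment, Δv = aΔt and Δx = v₀Δt + ½aΔt²; chain segment to segment.
0–3 s: v starts 5 m/s; Δx = 5·3 + ½·10·3² = 60 m; v ends 35 m/s.
3–4 s: v starts 35 m/s; Δx = 35·1 + ½·-4·1² = 33 m; v ends 31 m/s.
x(4) = -10 + Σ Δx = 83 m.

83 m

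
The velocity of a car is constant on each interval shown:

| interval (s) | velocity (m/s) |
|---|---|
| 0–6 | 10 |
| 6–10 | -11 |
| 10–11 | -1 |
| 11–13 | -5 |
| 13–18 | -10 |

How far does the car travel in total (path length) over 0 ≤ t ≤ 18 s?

165 m

Total distance travelled is ∫|v| dt — sum the magnitudes of each area piece.
0–6 s: |10| × 6 = 60 m
6–10 s: |-11| × 4 = 44 m
10–11 s: |-1| × 1 = 1 m
11–13 s: |-5| × 2 = 10 m
13–18 s: |-10| × 5 = 50 m
Total distance = 165 m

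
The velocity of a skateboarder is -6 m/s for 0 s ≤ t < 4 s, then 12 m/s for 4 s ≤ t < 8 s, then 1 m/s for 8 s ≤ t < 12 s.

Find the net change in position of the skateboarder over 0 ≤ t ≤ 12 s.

Net displacement equals the area under the velocity-time graph (areas below the axis count negative).
0–4 s: -6 × 4 = -24 m
4–8 s: 12 × 4 = 48 m
8–12 s: 1 × 4 = 4 m
Net displacement = 28 m

28 m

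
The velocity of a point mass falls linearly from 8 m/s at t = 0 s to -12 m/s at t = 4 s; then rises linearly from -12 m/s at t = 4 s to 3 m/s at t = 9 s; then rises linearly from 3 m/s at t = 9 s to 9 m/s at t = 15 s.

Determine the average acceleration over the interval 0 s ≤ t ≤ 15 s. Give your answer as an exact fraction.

1/15 m/s²

Average acceleration = Δv/Δt = (9 − 8)/(15 − 0) = 1/15 m/s².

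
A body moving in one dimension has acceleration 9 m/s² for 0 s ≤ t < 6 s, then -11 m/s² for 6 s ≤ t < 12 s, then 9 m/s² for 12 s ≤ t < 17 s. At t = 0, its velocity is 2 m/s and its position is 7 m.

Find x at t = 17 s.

On each constant-a segment, Δv = aΔt and Δx = v₀Δt + ½aΔt²; chain segment to segment.
0–6 s: v starts 2 m/s; Δx = 2·6 + ½·9·6² = 174 m; v ends 56 m/s.
6–12 s: v starts 56 m/s; Δx = 56·6 + ½·-11·6² = 138 m; v ends -10 m/s.
12–17 s: v starts -10 m/s; Δx = -10·5 + ½·9·5² = 62.5 m; v ends 35 m/s.
x(17) = 7 + Σ Δx = 381.5 m.

381.5 m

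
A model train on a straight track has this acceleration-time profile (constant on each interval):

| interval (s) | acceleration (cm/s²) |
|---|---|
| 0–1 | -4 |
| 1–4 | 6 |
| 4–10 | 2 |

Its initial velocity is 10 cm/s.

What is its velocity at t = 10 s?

Δv equals the area under the a-t graph; then v = v₀ + Δv.
0–1 s: -4 × 1 = -4 cm/s
1–4 s: 6 × 3 = 18 cm/s
4–10 s: 2 × 6 = 12 cm/s
Δv = 26 cm/s, so v(10) = 10 + (26) = 36 cm/s.

36 cm/s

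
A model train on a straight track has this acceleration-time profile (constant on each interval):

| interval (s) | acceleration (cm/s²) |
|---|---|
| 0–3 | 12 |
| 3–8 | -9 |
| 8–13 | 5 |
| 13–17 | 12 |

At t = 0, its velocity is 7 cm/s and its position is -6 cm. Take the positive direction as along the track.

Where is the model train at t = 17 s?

412 cm

On each constant-a segment, Δv = aΔt and Δx = v₀Δt + ½aΔt²; chain segment to segment.
0–3 s: v starts 7 cm/s; Δx = 7·3 + ½·12·3² = 75 cm; v ends 43 cm/s.
3–8 s: v starts 43 cm/s; Δx = 43·5 + ½·-9·5² = 102.5 cm; v ends -2 cm/s.
8–13 s: v starts -2 cm/s; Δx = -2·5 + ½·5·5² = 52.5 cm; v ends 23 cm/s.
13–17 s: v starts 23 cm/s; Δx = 23·4 + ½·12·4² = 188 cm; v ends 71 cm/s.
x(17) = -6 + Σ Δx = 412 cm.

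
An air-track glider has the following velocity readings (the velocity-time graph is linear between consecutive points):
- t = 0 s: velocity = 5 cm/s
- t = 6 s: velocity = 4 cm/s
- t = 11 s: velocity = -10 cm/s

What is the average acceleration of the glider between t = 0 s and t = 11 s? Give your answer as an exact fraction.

-15/11 cm/s²

Average acceleration = Δv/Δt = (-10 − 5)/(11 − 0) = -15/11 cm/s².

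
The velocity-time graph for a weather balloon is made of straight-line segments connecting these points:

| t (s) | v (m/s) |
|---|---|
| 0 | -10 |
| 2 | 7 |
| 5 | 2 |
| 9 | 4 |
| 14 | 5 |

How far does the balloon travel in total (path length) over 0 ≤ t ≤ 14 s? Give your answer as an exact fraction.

Distance (not displacement) is the total path length: add the absolute areas under v-t.
0–2 s: v = 0 at t = 20/17 s; triangle areas 100/17 + 49/17 = 149/17 m
2–5 s: |½(7 + 2)(3)| = 13.5 m
5–9 s: |½(2 + 4)(4)| = 12 m
9–14 s: |½(4 + 5)(5)| = 22.5 m
Total distance = 965/17 m

965/17 m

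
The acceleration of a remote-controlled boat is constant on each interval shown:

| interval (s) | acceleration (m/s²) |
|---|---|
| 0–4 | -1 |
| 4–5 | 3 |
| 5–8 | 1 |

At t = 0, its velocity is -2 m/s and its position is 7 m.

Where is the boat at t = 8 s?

-18 m

On each constant-a segment, Δv = aΔt and Δx = v₀Δt + ½aΔt²; chain segment to segment.
0–4 s: v starts -2 m/s; Δx = -2·4 + ½·-1·4² = -16 m; v ends -6 m/s.
4–5 s: v starts -6 m/s; Δx = -6·1 + ½·3·1² = -4.5 m; v ends -3 m/s.
5–8 s: v starts -3 m/s; Δx = -3·3 + ½·1·3² = -4.5 m; v ends 0 m/s.
x(8) = 7 + Σ Δx = -18 m.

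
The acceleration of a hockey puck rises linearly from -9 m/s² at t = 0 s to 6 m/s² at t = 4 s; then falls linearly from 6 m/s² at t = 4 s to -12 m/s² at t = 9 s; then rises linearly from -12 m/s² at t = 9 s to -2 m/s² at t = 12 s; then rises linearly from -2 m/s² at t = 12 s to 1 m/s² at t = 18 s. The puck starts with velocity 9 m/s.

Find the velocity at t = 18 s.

-36 m/s

Δv equals the area under the a-t graph; then v = v₀ + Δv.
0–4 s: ½(-9 + 6)(4) = -6 m/s
4–9 s: ½(6 + -12)(5) = -15 m/s
9–12 s: ½(-12 + -2)(3) = -21 m/s
12–18 s: ½(-2 + 1)(6) = -3 m/s
Δv = -45 m/s, so v(18) = 9 + (-45) = -36 m/s.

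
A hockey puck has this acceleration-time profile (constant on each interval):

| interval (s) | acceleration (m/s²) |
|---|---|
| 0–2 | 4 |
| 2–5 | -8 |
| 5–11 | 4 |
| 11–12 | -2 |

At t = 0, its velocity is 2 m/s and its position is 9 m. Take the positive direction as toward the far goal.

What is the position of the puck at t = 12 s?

On each constant-a segment, Δv = aΔt and Δx = v₀Δt + ½aΔt²; chain segment to segment.
0–2 s: v starts 2 m/s; Δx = 2·2 + ½·4·2² = 12 m; v ends 10 m/s.
2–5 s: v starts 10 m/s; Δx = 10·3 + ½·-8·3² = -6 m; v ends -14 m/s.
5–11 s: v starts -14 m/s; Δx = -14·6 + ½·4·6² = -12 m; v ends 10 m/s.
11–12 s: v starts 10 m/s; Δx = 10·1 + ½·-2·1² = 9 m; v ends 8 m/s.
x(12) = 9 + Σ Δx = 12 m.

12 m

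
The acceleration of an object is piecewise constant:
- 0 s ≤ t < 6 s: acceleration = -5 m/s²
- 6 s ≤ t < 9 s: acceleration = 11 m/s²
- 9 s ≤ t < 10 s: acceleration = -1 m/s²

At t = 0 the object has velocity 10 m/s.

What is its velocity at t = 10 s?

12 m/s

Δv equals the area under the a-t graph; then v = v₀ + Δv.
0–6 s: -5 × 6 = -30 m/s
6–9 s: 11 × 3 = 33 m/s
9–10 s: -1 × 1 = -1 m/s
Δv = 2 m/s, so v(10) = 10 + (2) = 12 m/s.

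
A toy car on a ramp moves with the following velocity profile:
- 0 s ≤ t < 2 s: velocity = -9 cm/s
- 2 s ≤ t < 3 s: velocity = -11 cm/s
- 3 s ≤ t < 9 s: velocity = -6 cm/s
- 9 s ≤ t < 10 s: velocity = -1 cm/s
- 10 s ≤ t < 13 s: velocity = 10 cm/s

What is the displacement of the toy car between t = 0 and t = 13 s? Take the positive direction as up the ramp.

Displacement is the signed area under the v-t curve.
0–2 s: -9 × 2 = -18 cm
2–3 s: -11 × 1 = -11 cm
3–9 s: -6 × 6 = -36 cm
9–10 s: -1 × 1 = -1 cm
10–13 s: 10 × 3 = 30 cm
Net displacement = -36 cm

-36 cm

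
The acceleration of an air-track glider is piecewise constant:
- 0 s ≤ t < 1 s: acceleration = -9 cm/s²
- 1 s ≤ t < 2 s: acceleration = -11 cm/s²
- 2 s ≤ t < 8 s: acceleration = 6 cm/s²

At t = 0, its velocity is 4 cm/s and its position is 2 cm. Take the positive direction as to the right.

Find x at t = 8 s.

On each constant-a segment, Δv = aΔt and Δx = v₀Δt + ½aΔt²; chain segment to segment.
0–1 s: v starts 4 cm/s; Δx = 4·1 + ½·-9·1² = -0.5 cm; v ends -5 cm/s.
1–2 s: v starts -5 cm/s; Δx = -5·1 + ½·-11·1² = -10.5 cm; v ends -16 cm/s.
2–8 s: v starts -16 cm/s; Δx = -16·6 + ½·6·6² = 12 cm; v ends 20 cm/s.
x(8) = 2 + Σ Δx = 3 cm.

3 cm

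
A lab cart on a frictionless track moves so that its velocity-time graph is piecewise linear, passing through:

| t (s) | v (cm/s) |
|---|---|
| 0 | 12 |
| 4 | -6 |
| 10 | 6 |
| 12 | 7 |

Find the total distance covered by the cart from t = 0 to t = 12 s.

Distance (not displacement) is the total path length: add the absolute areas under v-t.
0–4 s: v = 0 at t = 8/3 s; triangle areas 16 + 4 = 20 cm
4–10 s: v = 0 at t = 7 s; triangle areas 9 + 9 = 18 cm
10–12 s: |½(6 + 7)(2)| = 13 cm
Total distance = 51 cm

51 cm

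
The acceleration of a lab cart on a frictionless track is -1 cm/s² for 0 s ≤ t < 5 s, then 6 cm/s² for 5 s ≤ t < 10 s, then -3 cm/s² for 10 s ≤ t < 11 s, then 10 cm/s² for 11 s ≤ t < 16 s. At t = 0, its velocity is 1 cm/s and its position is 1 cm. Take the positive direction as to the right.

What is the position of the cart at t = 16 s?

313 cm

On each constant-a segment, Δv = aΔt and Δx = v₀Δt + ½aΔt²; chain segment to segment.
0–5 s: v starts 1 cm/s; Δx = 1·5 + ½·-1·5² = -7.5 cm; v ends -4 cm/s.
5–10 s: v starts -4 cm/s; Δx = -4·5 + ½·6·5² = 55 cm; v ends 26 cm/s.
10–11 s: v starts 26 cm/s; Δx = 26·1 + ½·-3·1² = 24.5 cm; v ends 23 cm/s.
11–16 s: v starts 23 cm/s; Δx = 23·5 + ½·10·5² = 240 cm; v ends 73 cm/s.
x(16) = 1 + Σ Δx = 313 cm.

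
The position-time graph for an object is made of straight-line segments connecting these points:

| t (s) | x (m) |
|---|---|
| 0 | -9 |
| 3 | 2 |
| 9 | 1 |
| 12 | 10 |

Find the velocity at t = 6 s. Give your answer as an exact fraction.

Velocity is the slope of the x-t graph on 3–9 s: (1 − 2)/(9 − 3) = -1/6 m/s.

-1/6 m/s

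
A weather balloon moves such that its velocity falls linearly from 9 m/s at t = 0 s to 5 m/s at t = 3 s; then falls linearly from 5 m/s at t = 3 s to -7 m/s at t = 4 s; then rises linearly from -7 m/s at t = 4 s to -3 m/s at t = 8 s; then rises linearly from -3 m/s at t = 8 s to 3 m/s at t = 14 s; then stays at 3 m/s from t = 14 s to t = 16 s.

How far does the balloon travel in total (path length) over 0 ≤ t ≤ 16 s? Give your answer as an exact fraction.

Total distance travelled is ∫|v| dt — sum the magnitudes of each area piece.
0–3 s: |½(9 + 5)(3)| = 21 m
3–4 s: v = 0 at t = 41/12 s; triangle areas 25/24 + 49/24 = 37/12 m
4–8 s: |½(-7 + -3)(4)| = 20 m
8–14 s: v = 0 at t = 11 s; triangle areas 4.5 + 4.5 = 9 m
14–16 s: |3| × 2 = 6 m
Total distance = 709/12 m

709/12 m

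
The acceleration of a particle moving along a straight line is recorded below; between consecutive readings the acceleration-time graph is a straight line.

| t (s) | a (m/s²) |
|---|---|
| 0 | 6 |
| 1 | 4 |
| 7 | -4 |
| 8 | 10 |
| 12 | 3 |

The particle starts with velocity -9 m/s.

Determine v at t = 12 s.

25 m/s

Δv equals the area under the a-t graph; then v = v₀ + Δv.
0–1 s: ½(6 + 4)(1) = 5 m/s
1–7 s: ½(4 + -4)(6) = 0 m/s
7–8 s: ½(-4 + 10)(1) = 3 m/s
8–12 s: ½(10 + 3)(4) = 26 m/s
Δv = 34 m/s, so v(12) = -9 + (34) = 25 m/s.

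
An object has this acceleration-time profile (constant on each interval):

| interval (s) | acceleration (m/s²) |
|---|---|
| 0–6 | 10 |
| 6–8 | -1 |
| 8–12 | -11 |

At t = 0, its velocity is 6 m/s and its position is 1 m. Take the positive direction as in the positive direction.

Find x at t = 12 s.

515 m

On each constant-a segment, Δv = aΔt and Δx = v₀Δt + ½aΔt²; chain segment to segment.
0–6 s: v starts 6 m/s; Δx = 6·6 + ½·10·6² = 216 m; v ends 66 m/s.
6–8 s: v starts 66 m/s; Δx = 66·2 + ½·-1·2² = 130 m; v ends 64 m/s.
8–12 s: v starts 64 m/s; Δx = 64·4 + ½·-11·4² = 168 m; v ends 20 m/s.
x(12) = 1 + Σ Δx = 515 m.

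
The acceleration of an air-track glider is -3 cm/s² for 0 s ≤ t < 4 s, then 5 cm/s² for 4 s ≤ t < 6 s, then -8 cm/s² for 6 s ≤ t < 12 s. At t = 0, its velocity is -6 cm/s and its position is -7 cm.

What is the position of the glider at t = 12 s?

On each constant-a segment, Δv = aΔt and Δx = v₀Δt + ½aΔt²; chain segment to segment.
0–4 s: v starts -6 cm/s; Δx = -6·4 + ½·-3·4² = -48 cm; v ends -18 cm/s.
4–6 s: v starts -18 cm/s; Δx = -18·2 + ½·5·2² = -26 cm; v ends -8 cm/s.
6–12 s: v starts -8 cm/s; Δx = -8·6 + ½·-8·6² = -192 cm; v ends -56 cm/s.
x(12) = -7 + Σ Δx = -273 cm.

-273 cm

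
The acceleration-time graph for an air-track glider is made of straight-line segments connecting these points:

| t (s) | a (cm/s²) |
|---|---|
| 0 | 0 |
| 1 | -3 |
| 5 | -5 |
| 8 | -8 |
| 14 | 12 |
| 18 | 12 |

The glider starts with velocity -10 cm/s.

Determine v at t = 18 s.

13 cm/s

Δv equals the area under the a-t graph; then v = v₀ + Δv.
0–1 s: ½(0 + -3)(1) = -1.5 cm/s
1–5 s: ½(-3 + -5)(4) = -16 cm/s
5–8 s: ½(-5 + -8)(3) = -19.5 cm/s
8–14 s: ½(-8 + 12)(6) = 12 cm/s
14–18 s: 12 × 4 = 48 cm/s
Δv = 23 cm/s, so v(18) = -10 + (23) = 13 cm/s.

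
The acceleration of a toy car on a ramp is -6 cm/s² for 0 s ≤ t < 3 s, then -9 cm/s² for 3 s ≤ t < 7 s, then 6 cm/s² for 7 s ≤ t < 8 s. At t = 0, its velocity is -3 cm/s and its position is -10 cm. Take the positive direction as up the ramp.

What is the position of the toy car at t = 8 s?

-256 cm

On each constant-a segment, Δv = aΔt and Δx = v₀Δt + ½aΔt²; chain segment to segment.
0–3 s: v starts -3 cm/s; Δx = -3·3 + ½·-6·3² = -36 cm; v ends -21 cm/s.
3–7 s: v starts -21 cm/s; Δx = -21·4 + ½·-9·4² = -156 cm; v ends -57 cm/s.
7–8 s: v starts -57 cm/s; Δx = -57·1 + ½·6·1² = -54 cm; v ends -51 cm/s.
x(8) = -10 + Σ Δx = -256 cm.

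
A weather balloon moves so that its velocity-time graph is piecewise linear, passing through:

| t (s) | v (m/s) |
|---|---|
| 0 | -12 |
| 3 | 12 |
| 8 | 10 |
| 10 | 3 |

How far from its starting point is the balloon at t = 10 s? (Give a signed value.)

Displacement is the signed area under the v-t curve.
0–3 s: ½(-12 + 12)(3) = 0 m
3–8 s: ½(12 + 10)(5) = 55 m
8–10 s: ½(10 + 3)(2) = 13 m
Net displacement = 68 m

68 m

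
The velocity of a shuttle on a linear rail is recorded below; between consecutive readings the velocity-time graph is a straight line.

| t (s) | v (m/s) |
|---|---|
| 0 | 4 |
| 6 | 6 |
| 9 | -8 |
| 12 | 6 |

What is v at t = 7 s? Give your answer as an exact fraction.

On 6–9 s the graph is linear from 6 to -8 m/s: v(7) = 6 + (-8 − 6)·(7 − 6)/(9 − 6) = 4/3 m/s.

4/3 m/s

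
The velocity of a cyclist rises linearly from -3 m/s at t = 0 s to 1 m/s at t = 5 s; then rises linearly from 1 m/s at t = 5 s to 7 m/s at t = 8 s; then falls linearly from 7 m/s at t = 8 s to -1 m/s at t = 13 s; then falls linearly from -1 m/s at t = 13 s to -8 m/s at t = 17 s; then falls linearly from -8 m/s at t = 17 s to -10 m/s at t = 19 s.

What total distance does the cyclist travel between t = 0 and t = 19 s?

69.875 m

Distance (not displacement) is the total path length: add the absolute areas under v-t.
0–5 s: v = 0 at t = 3.75 s; triangle areas 5.625 + 0.625 = 6.25 m
5–8 s: |½(1 + 7)(3)| = 12 m
8–13 s: v = 0 at t = 12.375 s; triangle areas 15.3125 + 0.3125 = 15.625 m
13–17 s: |½(-1 + -8)(4)| = 18 m
17–19 s: |½(-8 + -10)(2)| = 18 m
Total distance = 69.875 m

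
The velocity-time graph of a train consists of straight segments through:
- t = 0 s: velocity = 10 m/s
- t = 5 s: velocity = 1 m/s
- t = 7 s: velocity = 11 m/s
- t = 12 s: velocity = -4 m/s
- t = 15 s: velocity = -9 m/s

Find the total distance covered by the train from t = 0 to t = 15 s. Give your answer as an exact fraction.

491/6 m

Total distance travelled is ∫|v| dt — sum the magnitudes of each area piece.
0–5 s: |½(10 + 1)(5)| = 27.5 m
5–7 s: |½(1 + 11)(2)| = 12 m
7–12 s: v = 0 at t = 32/3 s; triangle areas 121/6 + 8/3 = 137/6 m
12–15 s: |½(-4 + -9)(3)| = 19.5 m
Total distance = 491/6 m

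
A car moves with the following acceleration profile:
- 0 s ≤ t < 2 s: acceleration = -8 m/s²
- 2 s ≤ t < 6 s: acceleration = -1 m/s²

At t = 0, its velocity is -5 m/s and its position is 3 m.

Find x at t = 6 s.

On each constant-a segment, Δv = aΔt and Δx = v₀Δt + ½aΔt²; chain segment to segment.
0–2 s: v starts -5 m/s; Δx = -5·2 + ½·-8·2² = -26 m; v ends -21 m/s.
2–6 s: v starts -21 m/s; Δx = -21·4 + ½·-1·4² = -92 m; v ends -25 m/s.
x(6) = 3 + Σ Δx = -115 m.

-115 m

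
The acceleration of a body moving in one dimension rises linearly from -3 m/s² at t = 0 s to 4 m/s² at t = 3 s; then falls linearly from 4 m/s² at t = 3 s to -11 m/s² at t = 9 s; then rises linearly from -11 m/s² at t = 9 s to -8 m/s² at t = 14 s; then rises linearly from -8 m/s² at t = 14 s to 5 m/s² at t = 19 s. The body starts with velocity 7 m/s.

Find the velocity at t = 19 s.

-67.5 m/s

Δv equals the area under the a-t graph; then v = v₀ + Δv.
0–3 s: ½(-3 + 4)(3) = 1.5 m/s
3–9 s: ½(4 + -11)(6) = -21 m/s
9–14 s: ½(-11 + -8)(5) = -47.5 m/s
14–19 s: ½(-8 + 5)(5) = -7.5 m/s
Δv = -74.5 m/s, so v(19) = 7 + (-74.5) = -67.5 m/s.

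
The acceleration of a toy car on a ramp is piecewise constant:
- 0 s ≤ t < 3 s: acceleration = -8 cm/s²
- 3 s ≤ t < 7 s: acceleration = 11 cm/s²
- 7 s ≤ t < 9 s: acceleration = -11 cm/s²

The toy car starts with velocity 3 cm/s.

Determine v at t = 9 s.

1 cm/s

Δv equals the area under the a-t graph; then v = v₀ + Δv.
0–3 s: -8 × 3 = -24 cm/s
3–7 s: 11 × 4 = 44 cm/s
7–9 s: -11 × 2 = -22 cm/s
Δv = -2 cm/s, so v(9) = 3 + (-2) = 1 cm/s.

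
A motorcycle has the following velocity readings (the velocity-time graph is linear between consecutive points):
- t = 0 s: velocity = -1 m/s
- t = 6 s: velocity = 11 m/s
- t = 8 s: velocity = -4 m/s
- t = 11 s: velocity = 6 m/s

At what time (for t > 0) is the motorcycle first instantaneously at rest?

v changes sign on 0–6 s (from -1 to 11); the graph is linear there, so v = 0 at t = 0 + (1)·(6 − 0)/(11 − -1) = 0.5 s.

t = 0.5 s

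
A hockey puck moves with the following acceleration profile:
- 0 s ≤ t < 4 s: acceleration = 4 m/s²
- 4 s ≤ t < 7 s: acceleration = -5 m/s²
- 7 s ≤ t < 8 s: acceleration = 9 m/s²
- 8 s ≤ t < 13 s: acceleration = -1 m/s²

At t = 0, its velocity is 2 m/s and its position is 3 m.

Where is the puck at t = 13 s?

129.5 m

On each constant-a segment, Δv = aΔt and Δx = v₀Δt + ½aΔt²; chain segment to segment.
0–4 s: v starts 2 m/s; Δx = 2·4 + ½·4·4² = 40 m; v ends 18 m/s.
4–7 s: v starts 18 m/s; Δx = 18·3 + ½·-5·3² = 31.5 m; v ends 3 m/s.
7–8 s: v starts 3 m/s; Δx = 3·1 + ½·9·1² = 7.5 m; v ends 12 m/s.
8–13 s: v starts 12 m/s; Δx = 12·5 + ½·-1·5² = 47.5 m; v ends 7 m/s.
x(13) = 3 + Σ Δx = 129.5 m.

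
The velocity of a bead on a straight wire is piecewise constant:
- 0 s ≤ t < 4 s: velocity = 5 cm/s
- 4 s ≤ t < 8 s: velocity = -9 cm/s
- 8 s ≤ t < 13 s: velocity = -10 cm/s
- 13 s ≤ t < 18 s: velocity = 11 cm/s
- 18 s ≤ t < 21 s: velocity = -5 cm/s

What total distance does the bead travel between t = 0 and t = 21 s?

176 cm

Distance (not displacement) is the total path length: add the absolute areas under v-t.
0–4 s: |5| × 4 = 20 cm
4–8 s: |-9| × 4 = 36 cm
8–13 s: |-10| × 5 = 50 cm
13–18 s: |11| × 5 = 55 cm
18–21 s: |-5| × 3 = 15 cm
Total distance = 176 cm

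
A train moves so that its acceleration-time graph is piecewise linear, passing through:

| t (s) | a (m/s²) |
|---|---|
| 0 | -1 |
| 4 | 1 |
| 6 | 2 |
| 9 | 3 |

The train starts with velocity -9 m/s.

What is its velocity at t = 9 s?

Δv equals the area under the a-t graph; then v = v₀ + Δv.
0–4 s: ½(-1 + 1)(4) = 0 m/s
4–6 s: ½(1 + 2)(2) = 3 m/s
6–9 s: ½(2 + 3)(3) = 7.5 m/s
Δv = 10.5 m/s, so v(9) = -9 + (10.5) = 1.5 m/s.

1.5 m/s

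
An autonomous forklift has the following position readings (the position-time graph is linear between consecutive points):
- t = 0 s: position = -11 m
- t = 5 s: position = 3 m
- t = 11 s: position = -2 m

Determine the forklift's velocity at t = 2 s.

2.8 m/s

Velocity is the slope of the x-t graph on 0–5 s: (3 − -11)/(5 − 0) = 2.8 m/s.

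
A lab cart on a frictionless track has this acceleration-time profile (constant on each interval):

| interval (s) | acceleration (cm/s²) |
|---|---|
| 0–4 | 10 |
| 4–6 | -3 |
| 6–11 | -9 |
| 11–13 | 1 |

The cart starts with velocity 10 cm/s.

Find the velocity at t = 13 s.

Δv equals the area under the a-t graph; then v = v₀ + Δv.
0–4 s: 10 × 4 = 40 cm/s
4–6 s: -3 × 2 = -6 cm/s
6–11 s: -9 × 5 = -45 cm/s
11–13 s: 1 × 2 = 2 cm/s
Δv = -9 cm/s, so v(13) = 10 + (-9) = 1 cm/s.

1 cm/s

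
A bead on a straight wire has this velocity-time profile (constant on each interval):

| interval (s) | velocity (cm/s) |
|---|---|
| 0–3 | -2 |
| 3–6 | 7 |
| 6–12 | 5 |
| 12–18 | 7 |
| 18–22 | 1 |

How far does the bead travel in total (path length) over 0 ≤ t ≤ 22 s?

Distance (not displacement) is the total path length: add the absolute areas under v-t.
0–3 s: |-2| × 3 = 6 cm
3–6 s: |7| × 3 = 21 cm
6–12 s: |5| × 6 = 30 cm
12–18 s: |7| × 6 = 42 cm
18–22 s: |1| × 4 = 4 cm
Total distance = 103 cm

103 cm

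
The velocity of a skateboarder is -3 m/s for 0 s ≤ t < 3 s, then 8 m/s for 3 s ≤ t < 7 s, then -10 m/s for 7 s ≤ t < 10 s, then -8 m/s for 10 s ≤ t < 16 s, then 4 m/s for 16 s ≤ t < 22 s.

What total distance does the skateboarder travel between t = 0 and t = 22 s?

Distance (not displacement) is the total path length: add the absolute areas under v-t.
0–3 s: |-3| × 3 = 9 m
3–7 s: |8| × 4 = 32 m
7–10 s: |-10| × 3 = 30 m
10–16 s: |-8| × 6 = 48 m
16–22 s: |4| × 6 = 24 m
Total distance = 143 m

143 m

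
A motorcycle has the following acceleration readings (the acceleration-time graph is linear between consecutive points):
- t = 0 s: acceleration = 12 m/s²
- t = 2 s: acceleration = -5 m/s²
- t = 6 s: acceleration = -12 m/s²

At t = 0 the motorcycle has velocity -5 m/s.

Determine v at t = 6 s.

-32 m/s

Δv equals the area under the a-t graph; then v = v₀ + Δv.
0–2 s: ½(12 + -5)(2) = 7 m/s
2–6 s: ½(-5 + -12)(4) = -34 m/s
Δv = -27 m/s, so v(6) = -5 + (-27) = -32 m/s.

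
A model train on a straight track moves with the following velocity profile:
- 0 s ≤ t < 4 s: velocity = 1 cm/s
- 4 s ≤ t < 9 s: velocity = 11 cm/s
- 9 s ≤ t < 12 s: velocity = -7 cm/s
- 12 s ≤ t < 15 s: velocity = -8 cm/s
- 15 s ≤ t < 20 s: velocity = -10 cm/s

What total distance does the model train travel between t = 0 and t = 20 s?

154 cm

Total distance travelled is ∫|v| dt — sum the magnitudes of each area piece.
0–4 s: |1| × 4 = 4 cm
4–9 s: |11| × 5 = 55 cm
9–12 s: |-7| × 3 = 21 cm
12–15 s: |-8| × 3 = 24 cm
15–20 s: |-10| × 5 = 50 cm
Total distance = 154 cm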